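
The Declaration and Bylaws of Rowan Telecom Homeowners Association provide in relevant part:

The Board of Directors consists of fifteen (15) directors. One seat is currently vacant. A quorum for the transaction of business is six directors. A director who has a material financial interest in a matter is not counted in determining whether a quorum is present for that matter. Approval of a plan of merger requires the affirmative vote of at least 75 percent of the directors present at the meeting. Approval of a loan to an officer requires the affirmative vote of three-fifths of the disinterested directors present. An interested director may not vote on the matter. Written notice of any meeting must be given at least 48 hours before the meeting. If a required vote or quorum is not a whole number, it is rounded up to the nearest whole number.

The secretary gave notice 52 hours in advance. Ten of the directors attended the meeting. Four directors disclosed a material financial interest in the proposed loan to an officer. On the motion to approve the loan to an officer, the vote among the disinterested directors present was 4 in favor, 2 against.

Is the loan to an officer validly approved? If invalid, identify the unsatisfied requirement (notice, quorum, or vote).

Notice: 52 hours given; 48 required (52 ≥ 48). Satisfied.
Quorum: 10 present, but the 4 interested directors do not count, leaving 6. Quorum is 6. Satisfied.
Vote: the loan to an officer requires three-fifths of the disinterested directors present (10 − 4 = 6). 3/5 of 6 = 3.60, rounded up to 4, so 4 affirmative votes are needed; 4 voted in favor. Satisfied.

Valid — all requirements satisfied.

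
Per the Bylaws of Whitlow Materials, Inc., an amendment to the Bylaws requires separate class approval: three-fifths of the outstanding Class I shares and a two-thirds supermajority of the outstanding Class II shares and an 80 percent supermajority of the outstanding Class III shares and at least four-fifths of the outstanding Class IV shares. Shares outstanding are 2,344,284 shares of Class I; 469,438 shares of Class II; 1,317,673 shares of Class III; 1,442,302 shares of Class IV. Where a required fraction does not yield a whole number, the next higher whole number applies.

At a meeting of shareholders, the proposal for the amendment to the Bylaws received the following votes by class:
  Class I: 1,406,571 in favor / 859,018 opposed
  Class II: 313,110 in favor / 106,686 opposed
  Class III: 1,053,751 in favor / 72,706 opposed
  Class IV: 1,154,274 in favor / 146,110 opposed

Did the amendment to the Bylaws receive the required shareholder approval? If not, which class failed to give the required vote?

Not approved — the Class III shares did not give the required vote.

Class I: 3/5 of 2344284 = 1406570.40, rounded up to 1406571; 1,406,571 required, 1,406,571 in favor — approved.
Class II: 2/3 of 469438 = 312958.67, rounded up to 312959; 312,959 required, 313,110 in favor — approved.
Class III: 4/5 of 1317673 = 1054138.40, rounded up to 1054139; 1,054,139 required, 1,053,751 in favor — not approved.
Class IV: 4/5 of 1442302 = 1153841.60, rounded up to 1153842; 1,153,842 required, 1,154,274 in favor — approved.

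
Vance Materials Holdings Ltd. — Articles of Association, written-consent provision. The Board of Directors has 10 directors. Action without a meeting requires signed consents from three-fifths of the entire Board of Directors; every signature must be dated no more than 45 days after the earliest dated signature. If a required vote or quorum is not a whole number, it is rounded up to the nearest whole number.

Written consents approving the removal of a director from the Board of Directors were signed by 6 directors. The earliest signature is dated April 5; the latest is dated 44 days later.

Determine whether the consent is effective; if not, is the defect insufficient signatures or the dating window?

Effective — both the signature and dating-window requirements are satisfied.

Signatures required: three-fifths of 10 — 3/5 of 10 = 6, so 6 needed; 6 signed. Sufficient.
Dating window: the latest signature is 44 days after the earliest; the limit is 45 days. Within the window.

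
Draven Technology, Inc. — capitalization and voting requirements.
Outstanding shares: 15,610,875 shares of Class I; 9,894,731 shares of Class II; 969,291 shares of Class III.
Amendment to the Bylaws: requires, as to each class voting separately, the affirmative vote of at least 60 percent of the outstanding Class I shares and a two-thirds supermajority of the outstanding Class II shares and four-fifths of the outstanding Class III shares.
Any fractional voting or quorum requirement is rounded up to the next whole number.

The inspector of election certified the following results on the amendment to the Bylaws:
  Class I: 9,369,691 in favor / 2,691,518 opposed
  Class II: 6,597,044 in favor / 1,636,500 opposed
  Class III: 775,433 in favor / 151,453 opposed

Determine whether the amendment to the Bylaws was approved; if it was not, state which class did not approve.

Approved — every class gave the required vote.

Class I: 3/5 of 15610875 = 9366525; 9,366,525 required, 9,369,691 in favor — approved.
Class II: 2/3 of 9894731 = 6596487.33, rounded up to 6596488; 6,596,488 required, 6,597,044 in favor — approved.
Class III: 4/5 of 969291 = 775432.80, rounded up to 775433; 775,433 required, 775,433 in favor — approved.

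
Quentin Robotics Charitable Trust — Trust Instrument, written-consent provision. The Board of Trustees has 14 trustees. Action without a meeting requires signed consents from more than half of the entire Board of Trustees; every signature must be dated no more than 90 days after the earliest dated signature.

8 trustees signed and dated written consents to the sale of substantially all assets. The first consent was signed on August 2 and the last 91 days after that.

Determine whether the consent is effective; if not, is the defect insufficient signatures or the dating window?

Not effective — dating-window requirement not satisfied.

Signatures required: more than half of 14 — a majority of 14 is 8, so 8 needed; 8 signed. Sufficient.
Dating window: the latest signature is 91 days after the earliest; the limit is 90 days. Outside the window.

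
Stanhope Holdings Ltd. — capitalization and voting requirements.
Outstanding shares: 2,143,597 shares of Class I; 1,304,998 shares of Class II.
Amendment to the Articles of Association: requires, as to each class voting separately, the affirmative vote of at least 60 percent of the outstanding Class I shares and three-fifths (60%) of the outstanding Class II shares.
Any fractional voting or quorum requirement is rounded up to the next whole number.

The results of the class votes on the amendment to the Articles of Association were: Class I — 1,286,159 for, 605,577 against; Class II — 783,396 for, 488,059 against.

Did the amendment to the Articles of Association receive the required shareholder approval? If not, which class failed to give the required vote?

Class I: 3/5 of 2143597 = 1286158.20, rounded up to 1286159; 1,286,159 required, 1,286,159 in favor — approved.
Class II: 3/5 of 1304998 = 782998.80, rounded up to 782999; 782,999 required, 783,396 in favor — approved.

Approved — every class gave the required vote.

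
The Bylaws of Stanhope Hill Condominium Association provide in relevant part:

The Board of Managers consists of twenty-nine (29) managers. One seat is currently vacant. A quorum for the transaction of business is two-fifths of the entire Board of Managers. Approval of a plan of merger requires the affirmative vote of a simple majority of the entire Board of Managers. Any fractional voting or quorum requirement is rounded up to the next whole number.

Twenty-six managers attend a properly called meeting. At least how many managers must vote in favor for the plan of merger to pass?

15

The plan of merger requires a majority of the entire Board of Managers (29).
A majority of 29 is 15.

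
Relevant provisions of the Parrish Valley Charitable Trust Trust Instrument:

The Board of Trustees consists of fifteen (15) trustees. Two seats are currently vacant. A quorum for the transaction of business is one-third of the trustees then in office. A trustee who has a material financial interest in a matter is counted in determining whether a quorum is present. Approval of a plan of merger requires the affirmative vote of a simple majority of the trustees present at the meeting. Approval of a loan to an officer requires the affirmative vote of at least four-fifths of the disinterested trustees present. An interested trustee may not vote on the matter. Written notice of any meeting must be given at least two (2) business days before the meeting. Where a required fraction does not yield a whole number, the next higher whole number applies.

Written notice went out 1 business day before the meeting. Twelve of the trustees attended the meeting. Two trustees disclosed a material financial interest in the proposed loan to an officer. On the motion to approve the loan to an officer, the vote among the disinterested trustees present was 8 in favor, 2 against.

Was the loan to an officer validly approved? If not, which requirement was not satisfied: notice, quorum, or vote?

Notice: 1 business day given; 2 required (1 < 2). Not satisfied.
Quorum: 12 present (interested trustees count toward quorum); quorum is 5. Satisfied.
Vote: the loan to an officer requires four-fifths of the disinterested trustees present (12 − 2 = 10). 4/5 of 10 = 8, so 8 affirmative votes are needed; 8 voted in favor. Satisfied.

Invalid — notice requirement not satisfied.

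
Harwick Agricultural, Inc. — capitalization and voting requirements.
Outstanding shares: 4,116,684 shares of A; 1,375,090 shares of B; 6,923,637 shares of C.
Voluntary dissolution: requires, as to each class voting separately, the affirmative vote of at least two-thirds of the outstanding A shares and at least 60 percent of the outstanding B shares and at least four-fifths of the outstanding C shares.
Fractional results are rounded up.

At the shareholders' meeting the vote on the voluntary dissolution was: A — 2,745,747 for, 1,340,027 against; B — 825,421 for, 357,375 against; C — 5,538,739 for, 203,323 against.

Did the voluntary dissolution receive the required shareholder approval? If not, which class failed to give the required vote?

A: 2/3 of 4116684 = 2744456; 2,744,456 required, 2,745,747 in favor — approved.
B: 3/5 of 1375090 = 825054; 825,054 required, 825,421 in favor — approved.
C: 4/5 of 6923637 = 5538909.60, rounded up to 5538910; 5,538,910 required, 5,538,739 in favor — not approved.

Not approved — the C shares did not give the required vote.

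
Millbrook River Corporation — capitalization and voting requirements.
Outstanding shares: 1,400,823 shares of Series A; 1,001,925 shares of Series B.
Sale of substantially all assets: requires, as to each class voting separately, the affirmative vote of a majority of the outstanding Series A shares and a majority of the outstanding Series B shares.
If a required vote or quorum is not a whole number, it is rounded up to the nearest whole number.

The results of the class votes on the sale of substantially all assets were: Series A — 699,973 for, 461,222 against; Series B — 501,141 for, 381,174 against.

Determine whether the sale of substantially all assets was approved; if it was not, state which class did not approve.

Series A: a majority of 1400823 is 700412; 700,412 required, 699,973 in favor — not approved.
Series B: a majority of 1001925 is 500963; 500,963 required, 501,141 in favor — approved.

Not approved — the Series A shares did not give the required vote.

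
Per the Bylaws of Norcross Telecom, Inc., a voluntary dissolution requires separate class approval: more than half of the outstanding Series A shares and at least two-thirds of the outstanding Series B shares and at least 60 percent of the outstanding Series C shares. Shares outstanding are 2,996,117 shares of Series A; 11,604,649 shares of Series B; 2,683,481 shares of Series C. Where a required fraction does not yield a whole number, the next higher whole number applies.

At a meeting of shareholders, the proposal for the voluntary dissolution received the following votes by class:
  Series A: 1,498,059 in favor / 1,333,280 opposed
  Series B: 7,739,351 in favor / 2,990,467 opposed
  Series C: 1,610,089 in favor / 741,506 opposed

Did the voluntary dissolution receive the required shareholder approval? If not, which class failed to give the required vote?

Series A: a majority of 2996117 is 1498059; 1,498,059 required, 1,498,059 in favor — approved.
Series B: 2/3 of 11604649 = 7736432.67, rounded up to 7736433; 7,736,433 required, 7,739,351 in favor — approved.
Series C: 3/5 of 2683481 = 1610088.60, rounded up to 1610089; 1,610,089 required, 1,610,089 in favor — approved.

Approved — every class gave the required vote.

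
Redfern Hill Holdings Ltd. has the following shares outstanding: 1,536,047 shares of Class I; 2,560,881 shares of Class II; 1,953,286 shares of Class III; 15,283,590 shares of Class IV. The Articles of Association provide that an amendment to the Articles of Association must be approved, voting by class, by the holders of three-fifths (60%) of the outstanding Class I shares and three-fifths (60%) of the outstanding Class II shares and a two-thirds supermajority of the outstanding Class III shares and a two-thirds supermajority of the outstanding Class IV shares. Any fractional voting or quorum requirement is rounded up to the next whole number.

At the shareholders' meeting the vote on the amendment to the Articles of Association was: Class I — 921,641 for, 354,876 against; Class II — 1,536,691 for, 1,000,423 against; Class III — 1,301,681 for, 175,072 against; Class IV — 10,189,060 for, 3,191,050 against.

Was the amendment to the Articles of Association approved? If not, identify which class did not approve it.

Not approved — the Class III shares did not give the required vote.

Class I: 3/5 of 1536047 = 921628.20, rounded up to 921629; 921,629 required, 921,641 in favor — approved.
Class II: 3/5 of 2560881 = 1536528.60, rounded up to 1536529; 1,536,529 required, 1,536,691 in favor — approved.
Class III: 2/3 of 1953286 = 1302190.67, rounded up to 1302191; 1,302,191 required, 1,301,681 in favor — not approved.
Class IV: 2/3 of 15283590 = 10189060; 10,189,060 required, 10,189,060 in favor — approved.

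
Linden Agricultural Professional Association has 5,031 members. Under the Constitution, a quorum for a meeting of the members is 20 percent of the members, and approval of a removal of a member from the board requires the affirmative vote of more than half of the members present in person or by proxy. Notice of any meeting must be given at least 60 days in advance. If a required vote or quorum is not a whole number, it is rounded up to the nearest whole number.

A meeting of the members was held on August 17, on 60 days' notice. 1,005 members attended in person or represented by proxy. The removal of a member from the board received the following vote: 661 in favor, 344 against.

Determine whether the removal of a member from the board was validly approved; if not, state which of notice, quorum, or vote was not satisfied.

Invalid — quorum requirement not satisfied.

Notice: 60 days given; 60 required. Satisfied.
Quorum: 20% of 5,031 = 1,006.20, rounded up to 1,007; 1,005 present. Not satisfied.
Vote: requires a majority of those present (1,005); a majority of 1005 is 503, so 503 needed; 661 in favor. Satisfied.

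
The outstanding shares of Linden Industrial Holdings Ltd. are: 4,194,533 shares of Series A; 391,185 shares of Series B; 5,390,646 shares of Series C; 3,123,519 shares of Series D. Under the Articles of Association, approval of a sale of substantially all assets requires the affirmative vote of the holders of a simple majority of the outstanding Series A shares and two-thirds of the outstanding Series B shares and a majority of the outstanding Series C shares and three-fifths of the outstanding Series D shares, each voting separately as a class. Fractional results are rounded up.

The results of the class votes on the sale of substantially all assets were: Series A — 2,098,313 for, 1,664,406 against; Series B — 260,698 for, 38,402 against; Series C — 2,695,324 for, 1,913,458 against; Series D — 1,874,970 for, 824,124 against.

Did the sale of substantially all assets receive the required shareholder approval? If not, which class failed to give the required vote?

Series A: a majority of 4194533 is 2097267; 2,097,267 required, 2,098,313 in favor — approved.
Series B: 2/3 of 391185 = 260790; 260,790 required, 260,698 in favor — not approved.
Series C: a majority of 5390646 is 2695324; 2,695,324 required, 2,695,324 in favor — approved.
Series D: 3/5 of 3123519 = 1874111.40, rounded up to 1874112; 1,874,112 required, 1,874,970 in favor — approved.

Not approved — the Series B shares did not give the required vote.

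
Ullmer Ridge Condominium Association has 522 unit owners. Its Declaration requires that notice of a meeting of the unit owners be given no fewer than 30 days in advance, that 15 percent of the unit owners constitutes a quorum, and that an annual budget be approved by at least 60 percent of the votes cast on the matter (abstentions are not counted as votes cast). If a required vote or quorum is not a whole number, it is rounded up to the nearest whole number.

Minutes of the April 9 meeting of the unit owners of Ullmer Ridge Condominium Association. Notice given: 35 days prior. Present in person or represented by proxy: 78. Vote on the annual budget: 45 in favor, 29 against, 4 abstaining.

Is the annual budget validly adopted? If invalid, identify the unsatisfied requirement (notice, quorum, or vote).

Notice: 35 days given; 30 required. Satisfied.
Quorum: 15% of 522 = 78.30, rounded up to 79; 78 present. Not satisfied.
Vote: requires three-fifths of the votes cast (78 − 4 abstaining = 74); 3/5 of 74 = 44.40, rounded up to 45, so 45 needed; 45 in favor. Satisfied.

Invalid — quorum requirement not satisfied.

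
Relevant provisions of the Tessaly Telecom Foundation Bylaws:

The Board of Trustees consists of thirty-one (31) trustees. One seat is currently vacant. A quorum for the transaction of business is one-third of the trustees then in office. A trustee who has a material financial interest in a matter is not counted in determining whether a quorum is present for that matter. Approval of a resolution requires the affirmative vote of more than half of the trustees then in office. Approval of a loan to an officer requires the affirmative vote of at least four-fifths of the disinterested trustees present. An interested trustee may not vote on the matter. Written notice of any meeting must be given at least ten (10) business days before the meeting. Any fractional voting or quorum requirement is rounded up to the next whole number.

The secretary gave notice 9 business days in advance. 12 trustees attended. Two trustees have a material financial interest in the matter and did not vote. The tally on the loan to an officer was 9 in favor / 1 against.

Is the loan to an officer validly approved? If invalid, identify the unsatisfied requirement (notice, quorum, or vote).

Invalid — notice requirement not satisfied.

Notice: 9 business days given; 10 required (9 < 10). Not satisfied.
Quorum: 12 present, but the 2 interested trustees do not count, leaving 10. Quorum is 10. Satisfied.
Vote: the loan to an officer requires four-fifths of the disinterested trustees present (12 − 2 = 10). 4/5 of 10 = 8, so 8 affirmative votes are needed; 9 voted in favor. Satisfied.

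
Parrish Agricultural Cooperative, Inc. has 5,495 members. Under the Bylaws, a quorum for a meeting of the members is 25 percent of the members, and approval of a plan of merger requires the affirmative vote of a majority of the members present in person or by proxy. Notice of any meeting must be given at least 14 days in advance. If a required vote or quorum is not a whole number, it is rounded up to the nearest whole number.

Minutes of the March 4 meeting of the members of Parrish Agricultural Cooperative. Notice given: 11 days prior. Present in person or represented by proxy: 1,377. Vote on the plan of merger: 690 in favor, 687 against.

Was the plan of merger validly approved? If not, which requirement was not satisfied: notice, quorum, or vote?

Invalid — notice requirement not satisfied.

Notice: 11 days given; 14 required. Not satisfied.
Quorum: 25% of 5,495 = 1,373.75, rounded up to 1,374; 1,377 present. Satisfied.
Vote: requires a majority of those present (1,377); a majority of 1377 is 689, so 689 needed; 690 in favor. Satisfied.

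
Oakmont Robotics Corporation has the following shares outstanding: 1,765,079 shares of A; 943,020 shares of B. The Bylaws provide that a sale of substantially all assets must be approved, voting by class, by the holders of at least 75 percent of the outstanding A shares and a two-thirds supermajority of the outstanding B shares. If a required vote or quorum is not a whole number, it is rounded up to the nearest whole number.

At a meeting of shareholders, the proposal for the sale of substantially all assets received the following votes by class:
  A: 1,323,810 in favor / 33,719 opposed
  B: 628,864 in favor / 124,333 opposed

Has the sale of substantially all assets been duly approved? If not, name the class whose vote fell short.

A: 3/4 of 1765079 = 1323809.25, rounded up to 1323810; 1,323,810 required, 1,323,810 in favor — approved.
B: 2/3 of 943020 = 628680; 628,680 required, 628,864 in favor — approved.

Approved — every class gave the required vote.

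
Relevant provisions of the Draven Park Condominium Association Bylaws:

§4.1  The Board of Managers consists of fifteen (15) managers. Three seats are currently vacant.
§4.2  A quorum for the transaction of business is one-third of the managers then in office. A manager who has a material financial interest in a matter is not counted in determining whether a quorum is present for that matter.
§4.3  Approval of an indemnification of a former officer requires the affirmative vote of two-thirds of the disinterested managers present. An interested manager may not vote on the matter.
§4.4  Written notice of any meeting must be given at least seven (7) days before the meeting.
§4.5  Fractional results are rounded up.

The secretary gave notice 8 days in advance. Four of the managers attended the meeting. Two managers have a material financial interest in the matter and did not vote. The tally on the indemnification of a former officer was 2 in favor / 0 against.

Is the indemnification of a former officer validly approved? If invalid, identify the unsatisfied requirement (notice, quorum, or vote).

Notice: 8 days given; 7 required (8 ≥ 7). Satisfied.
Quorum: 4 present, but the 2 interested managers do not count, leaving 2. Quorum is 4. Not satisfied.
Vote: the indemnification of a former officer requires two-thirds of the disinterested managers present (4 − 2 = 2). 2/3 of 2 = 1.33, rounded up to 2, so 2 affirmative votes are needed; 2 voted in favor. Satisfied. (Moot — without a quorum no business can be validly transacted.)

Invalid — quorum requirement not satisfied.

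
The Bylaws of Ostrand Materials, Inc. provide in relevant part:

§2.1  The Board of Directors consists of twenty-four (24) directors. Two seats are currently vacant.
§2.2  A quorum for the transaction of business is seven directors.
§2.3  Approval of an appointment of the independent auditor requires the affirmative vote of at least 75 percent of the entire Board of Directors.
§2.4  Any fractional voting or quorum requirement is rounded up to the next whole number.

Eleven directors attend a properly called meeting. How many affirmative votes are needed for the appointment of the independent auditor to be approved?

The appointment of the independent auditor requires three-fourths of the entire Board of Directors (24).
3/4 of 24 = 18.
(Only 11 can vote, so the appointment of the independent auditor cannot pass at this meeting, but the required vote is still 18.)

18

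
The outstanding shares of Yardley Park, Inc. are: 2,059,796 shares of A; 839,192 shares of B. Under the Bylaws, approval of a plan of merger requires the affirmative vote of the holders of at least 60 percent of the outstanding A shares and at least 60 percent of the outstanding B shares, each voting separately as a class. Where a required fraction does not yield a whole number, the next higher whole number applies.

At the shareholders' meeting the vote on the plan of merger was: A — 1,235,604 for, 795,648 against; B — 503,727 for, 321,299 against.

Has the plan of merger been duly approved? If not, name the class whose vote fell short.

A: 3/5 of 2059796 = 1235877.60, rounded up to 1235878; 1,235,878 required, 1,235,604 in favor — not approved.
B: 3/5 of 839192 = 503515.20, rounded up to 503516; 503,516 required, 503,727 in favor — approved.

Not approved — the A shares did not give the required vote.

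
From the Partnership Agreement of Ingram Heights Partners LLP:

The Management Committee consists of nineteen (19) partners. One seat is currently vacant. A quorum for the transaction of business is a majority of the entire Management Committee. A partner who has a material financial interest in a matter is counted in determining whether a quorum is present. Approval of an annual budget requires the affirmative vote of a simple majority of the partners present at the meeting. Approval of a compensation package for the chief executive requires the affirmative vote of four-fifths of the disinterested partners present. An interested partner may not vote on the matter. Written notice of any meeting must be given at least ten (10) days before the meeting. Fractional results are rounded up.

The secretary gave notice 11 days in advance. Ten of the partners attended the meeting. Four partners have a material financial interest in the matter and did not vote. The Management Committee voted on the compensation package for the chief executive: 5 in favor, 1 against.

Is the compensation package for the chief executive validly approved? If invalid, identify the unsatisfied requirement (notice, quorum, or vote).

Notice: 11 days given; 10 required (11 ≥ 10). Satisfied.
Quorum: 10 present (interested partners count toward quorum); quorum is 10. Satisfied.
Vote: the compensation package for the chief executive requires four-fifths of the disinterested partners present (10 − 4 = 6). 4/5 of 6 = 4.80, rounded up to 5, so 5 affirmative votes are needed; 5 voted in favor. Satisfied.

Valid — all requirements satisfied.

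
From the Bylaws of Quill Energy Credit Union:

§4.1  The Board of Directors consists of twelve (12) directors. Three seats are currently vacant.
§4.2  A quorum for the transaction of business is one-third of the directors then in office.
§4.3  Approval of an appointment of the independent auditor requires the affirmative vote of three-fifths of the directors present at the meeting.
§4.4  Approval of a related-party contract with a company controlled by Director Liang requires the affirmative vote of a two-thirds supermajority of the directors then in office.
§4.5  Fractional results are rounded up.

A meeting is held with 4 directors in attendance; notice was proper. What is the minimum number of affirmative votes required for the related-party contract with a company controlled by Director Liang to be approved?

6

The related-party contract with a company controlled by Director Liang requires two-thirds of the directors then in office (9).
2/3 of 9 = 6.
(Only 4 can vote, so the related-party contract with a company controlled by Director Liang cannot pass at this meeting, but the required vote is still 6.)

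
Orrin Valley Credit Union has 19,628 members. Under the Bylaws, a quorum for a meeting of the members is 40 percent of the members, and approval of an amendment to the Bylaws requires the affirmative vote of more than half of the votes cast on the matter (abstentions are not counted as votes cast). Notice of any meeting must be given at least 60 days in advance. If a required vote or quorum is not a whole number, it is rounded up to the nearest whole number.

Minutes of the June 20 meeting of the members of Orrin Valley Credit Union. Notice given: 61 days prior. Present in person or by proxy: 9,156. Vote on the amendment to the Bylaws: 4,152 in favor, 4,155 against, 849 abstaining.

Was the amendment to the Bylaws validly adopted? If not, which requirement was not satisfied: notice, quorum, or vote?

Invalid — vote requirement not satisfied.

Notice: 61 days given; 60 required. Satisfied.
Quorum: 40% of 19,628 = 7,851.20, rounded up to 7,852; 9,156 present. Satisfied.
Vote: requires a majority of the votes cast (9,156 − 849 abstaining = 8,307); a majority of 8307 is 4154, so 4,154 needed; 4,152 in favor. Not satisfied.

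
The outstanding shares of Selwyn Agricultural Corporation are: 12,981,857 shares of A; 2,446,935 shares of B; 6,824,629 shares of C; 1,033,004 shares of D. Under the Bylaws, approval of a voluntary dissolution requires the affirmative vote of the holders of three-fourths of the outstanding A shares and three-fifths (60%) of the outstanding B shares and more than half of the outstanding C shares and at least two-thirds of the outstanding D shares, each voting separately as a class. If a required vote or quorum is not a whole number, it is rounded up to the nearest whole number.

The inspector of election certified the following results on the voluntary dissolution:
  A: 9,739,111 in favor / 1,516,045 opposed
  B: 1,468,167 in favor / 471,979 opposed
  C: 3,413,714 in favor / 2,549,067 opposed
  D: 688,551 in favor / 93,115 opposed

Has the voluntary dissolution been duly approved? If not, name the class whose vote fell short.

Not approved — the D shares did not give the required vote.

A: 3/4 of 12981857 = 9736392.75, rounded up to 9736393; 9,736,393 required, 9,739,111 in favor — approved.
B: 3/5 of 2446935 = 1468161; 1,468,161 required, 1,468,167 in favor — approved.
C: a majority of 6824629 is 3412315; 3,412,315 required, 3,413,714 in favor — approved.
D: 2/3 of 1033004 = 688669.33, rounded up to 688670; 688,670 required, 688,551 in favor — not approved.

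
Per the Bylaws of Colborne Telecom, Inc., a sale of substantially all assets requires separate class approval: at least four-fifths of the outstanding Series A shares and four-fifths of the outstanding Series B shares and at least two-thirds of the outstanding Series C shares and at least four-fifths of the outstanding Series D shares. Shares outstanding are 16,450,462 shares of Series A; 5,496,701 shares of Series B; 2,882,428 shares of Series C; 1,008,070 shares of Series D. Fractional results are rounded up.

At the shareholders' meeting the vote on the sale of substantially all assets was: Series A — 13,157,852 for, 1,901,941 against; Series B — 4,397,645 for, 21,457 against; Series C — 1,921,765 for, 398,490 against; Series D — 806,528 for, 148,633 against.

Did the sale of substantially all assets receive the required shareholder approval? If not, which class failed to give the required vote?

Not approved — the Series A shares did not give the required vote.

Series A: 4/5 of 16450462 = 13160369.60, rounded up to 13160370; 13,160,370 required, 13,157,852 in favor — not approved.
Series B: 4/5 of 5496701 = 4397360.80, rounded up to 4397361; 4,397,361 required, 4,397,645 in favor — approved.
Series C: 2/3 of 2882428 = 1921618.67, rounded up to 1921619; 1,921,619 required, 1,921,765 in favor — approved.
Series D: 4/5 of 1008070 = 806456; 806,456 required, 806,528 in favor — approved.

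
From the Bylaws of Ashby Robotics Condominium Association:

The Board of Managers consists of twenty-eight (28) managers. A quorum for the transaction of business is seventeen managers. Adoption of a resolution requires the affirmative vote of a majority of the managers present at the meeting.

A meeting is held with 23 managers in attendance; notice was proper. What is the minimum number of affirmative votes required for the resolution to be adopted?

The resolution requires a majority of the managers present (23).
A majority of 23 is 12.

12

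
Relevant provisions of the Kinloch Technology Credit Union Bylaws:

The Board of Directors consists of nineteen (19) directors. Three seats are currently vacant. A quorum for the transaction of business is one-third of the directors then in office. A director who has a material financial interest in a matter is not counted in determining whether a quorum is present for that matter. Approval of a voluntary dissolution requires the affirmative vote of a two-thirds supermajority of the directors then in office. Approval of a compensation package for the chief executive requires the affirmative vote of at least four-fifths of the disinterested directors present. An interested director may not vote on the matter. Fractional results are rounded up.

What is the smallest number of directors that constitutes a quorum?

6

1/3 of 16 = 5.33, rounded up to 6.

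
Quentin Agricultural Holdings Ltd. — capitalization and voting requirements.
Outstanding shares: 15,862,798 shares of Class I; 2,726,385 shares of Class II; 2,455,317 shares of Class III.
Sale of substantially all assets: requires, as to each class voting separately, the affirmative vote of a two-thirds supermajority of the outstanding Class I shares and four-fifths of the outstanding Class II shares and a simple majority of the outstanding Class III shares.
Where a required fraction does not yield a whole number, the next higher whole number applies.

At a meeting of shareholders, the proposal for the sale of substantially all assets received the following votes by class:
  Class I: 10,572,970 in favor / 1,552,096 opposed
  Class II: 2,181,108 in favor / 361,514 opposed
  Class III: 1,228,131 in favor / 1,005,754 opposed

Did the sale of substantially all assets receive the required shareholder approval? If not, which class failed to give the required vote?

Not approved — the Class I shares did not give the required vote.

Class I: 2/3 of 15862798 = 10575198.67, rounded up to 10575199; 10,575,199 required, 10,572,970 in favor — not approved.
Class II: 4/5 of 2726385 = 2181108; 2,181,108 required, 2,181,108 in favor — approved.
Class III: a majority of 2455317 is 1227659; 1,227,659 required, 1,228,131 in favor — approved.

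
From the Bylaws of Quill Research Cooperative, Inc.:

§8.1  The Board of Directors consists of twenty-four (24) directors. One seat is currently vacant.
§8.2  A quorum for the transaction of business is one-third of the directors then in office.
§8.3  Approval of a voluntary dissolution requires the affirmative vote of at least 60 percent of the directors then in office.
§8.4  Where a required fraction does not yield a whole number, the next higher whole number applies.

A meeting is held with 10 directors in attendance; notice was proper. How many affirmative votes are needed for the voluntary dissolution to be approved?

14

The voluntary dissolution requires three-fifths of the directors then in office (23).
3/5 of 23 = 13.80, rounded up to 14.
(Only 10 can vote, so the voluntary dissolution cannot pass at this meeting, but the required vote is still 14.)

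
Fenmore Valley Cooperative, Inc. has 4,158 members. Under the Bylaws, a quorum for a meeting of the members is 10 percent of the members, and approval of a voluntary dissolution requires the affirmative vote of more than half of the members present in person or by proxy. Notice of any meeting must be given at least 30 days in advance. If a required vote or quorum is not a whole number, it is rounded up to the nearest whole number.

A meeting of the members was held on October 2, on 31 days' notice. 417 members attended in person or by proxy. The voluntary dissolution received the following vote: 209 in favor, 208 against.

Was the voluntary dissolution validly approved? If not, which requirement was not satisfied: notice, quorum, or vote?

Notice: 31 days given; 30 required. Satisfied.
Quorum: 10% of 4,158 = 415.80, rounded up to 416; 417 present. Satisfied.
Vote: requires a majority of those present (417); a majority of 417 is 209, so 209 needed; 209 in favor. Satisfied.

Valid — all requirements satisfied.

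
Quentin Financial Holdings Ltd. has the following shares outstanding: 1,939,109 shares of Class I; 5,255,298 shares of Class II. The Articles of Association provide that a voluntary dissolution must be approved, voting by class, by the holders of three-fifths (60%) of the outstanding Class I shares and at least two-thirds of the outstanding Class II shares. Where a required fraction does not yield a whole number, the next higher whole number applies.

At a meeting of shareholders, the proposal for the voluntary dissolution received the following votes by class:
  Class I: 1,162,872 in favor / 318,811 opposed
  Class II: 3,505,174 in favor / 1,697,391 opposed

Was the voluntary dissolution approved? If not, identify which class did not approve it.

Class I: 3/5 of 1939109 = 1163465.40, rounded up to 1163466; 1,163,466 required, 1,162,872 in favor — not approved.
Class II: 2/3 of 5255298 = 3503532; 3,503,532 required, 3,505,174 in favor — approved.

Not approved — the Class I shares did not give the required vote.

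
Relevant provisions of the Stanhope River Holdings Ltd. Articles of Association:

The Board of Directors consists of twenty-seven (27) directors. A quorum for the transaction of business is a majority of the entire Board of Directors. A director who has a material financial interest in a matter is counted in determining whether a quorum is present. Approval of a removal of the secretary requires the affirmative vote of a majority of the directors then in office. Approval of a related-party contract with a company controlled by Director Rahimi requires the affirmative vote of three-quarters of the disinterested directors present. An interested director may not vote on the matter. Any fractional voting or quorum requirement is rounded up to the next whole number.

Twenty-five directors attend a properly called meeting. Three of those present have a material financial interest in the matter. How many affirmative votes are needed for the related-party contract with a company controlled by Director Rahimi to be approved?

The related-party contract with a company controlled by Director Rahimi requires three-fourths of the disinterested directors present (25 − 3 = 22).
3/4 of 22 = 16.50, rounded up to 17.

17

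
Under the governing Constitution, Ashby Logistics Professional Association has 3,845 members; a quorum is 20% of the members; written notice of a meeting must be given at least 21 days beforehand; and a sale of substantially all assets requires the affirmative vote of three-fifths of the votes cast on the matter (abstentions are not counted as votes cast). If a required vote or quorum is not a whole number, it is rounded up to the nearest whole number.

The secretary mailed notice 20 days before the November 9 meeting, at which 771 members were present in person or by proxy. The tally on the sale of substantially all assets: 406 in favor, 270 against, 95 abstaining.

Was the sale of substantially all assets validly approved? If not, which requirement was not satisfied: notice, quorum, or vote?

Invalid — notice requirement not satisfied.

Notice: 20 days given; 21 required. Not satisfied.
Quorum: 20% of 3,845 = 769; 771 present. Satisfied.
Vote: requires three-fifths of the votes cast (771 − 95 abstaining = 676); 3/5 of 676 = 405.60, rounded up to 406, so 406 needed; 406 in favor. Satisfied.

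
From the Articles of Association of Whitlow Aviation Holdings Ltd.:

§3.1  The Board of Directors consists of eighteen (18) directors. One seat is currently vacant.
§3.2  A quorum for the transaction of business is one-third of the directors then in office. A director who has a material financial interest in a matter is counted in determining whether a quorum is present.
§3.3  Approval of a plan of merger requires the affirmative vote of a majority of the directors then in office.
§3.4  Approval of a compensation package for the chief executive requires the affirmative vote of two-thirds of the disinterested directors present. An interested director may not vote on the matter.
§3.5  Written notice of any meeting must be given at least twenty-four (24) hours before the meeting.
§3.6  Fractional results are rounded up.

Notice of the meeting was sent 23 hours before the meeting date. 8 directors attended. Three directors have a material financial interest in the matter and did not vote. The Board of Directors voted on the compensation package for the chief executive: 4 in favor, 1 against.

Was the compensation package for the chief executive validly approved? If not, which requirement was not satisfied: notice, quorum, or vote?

Invalid — notice requirement not satisfied.

Notice: 23 hours given; 24 required (23 < 24). Not satisfied.
Quorum: 8 present (interested directors count toward quorum); quorum is 6. Satisfied.
Vote: the compensation package for the chief executive requires two-thirds of the disinterested directors present (8 − 3 = 5). 2/3 of 5 = 3.33, rounded up to 4, so 4 affirmative votes are needed; 4 voted in favor. Satisfied.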